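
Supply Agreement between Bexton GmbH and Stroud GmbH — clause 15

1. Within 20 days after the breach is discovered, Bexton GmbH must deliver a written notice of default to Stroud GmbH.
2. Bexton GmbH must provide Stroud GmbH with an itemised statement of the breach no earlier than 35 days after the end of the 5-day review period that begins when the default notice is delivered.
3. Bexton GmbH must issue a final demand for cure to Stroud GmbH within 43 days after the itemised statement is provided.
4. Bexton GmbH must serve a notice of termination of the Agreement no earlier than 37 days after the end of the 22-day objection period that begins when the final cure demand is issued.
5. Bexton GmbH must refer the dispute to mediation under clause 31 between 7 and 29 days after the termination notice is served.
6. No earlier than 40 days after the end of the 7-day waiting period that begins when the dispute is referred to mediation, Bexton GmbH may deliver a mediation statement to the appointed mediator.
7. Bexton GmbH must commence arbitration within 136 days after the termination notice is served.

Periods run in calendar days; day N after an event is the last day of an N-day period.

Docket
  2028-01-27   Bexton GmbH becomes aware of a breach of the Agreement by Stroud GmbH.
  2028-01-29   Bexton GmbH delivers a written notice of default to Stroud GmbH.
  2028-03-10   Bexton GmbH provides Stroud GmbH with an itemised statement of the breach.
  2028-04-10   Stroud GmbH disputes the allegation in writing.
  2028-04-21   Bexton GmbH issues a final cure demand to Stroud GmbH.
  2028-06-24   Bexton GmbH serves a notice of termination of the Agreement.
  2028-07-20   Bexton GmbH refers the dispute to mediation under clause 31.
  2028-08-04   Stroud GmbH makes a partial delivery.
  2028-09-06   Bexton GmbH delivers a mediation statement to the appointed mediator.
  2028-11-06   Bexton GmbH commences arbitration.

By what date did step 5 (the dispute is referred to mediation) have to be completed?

2028-07-23

Step 5 runs from 2028-06-24, when the termination notice is served. The window is 7–29 days after 2028-06-24; it closes on 2028-07-23.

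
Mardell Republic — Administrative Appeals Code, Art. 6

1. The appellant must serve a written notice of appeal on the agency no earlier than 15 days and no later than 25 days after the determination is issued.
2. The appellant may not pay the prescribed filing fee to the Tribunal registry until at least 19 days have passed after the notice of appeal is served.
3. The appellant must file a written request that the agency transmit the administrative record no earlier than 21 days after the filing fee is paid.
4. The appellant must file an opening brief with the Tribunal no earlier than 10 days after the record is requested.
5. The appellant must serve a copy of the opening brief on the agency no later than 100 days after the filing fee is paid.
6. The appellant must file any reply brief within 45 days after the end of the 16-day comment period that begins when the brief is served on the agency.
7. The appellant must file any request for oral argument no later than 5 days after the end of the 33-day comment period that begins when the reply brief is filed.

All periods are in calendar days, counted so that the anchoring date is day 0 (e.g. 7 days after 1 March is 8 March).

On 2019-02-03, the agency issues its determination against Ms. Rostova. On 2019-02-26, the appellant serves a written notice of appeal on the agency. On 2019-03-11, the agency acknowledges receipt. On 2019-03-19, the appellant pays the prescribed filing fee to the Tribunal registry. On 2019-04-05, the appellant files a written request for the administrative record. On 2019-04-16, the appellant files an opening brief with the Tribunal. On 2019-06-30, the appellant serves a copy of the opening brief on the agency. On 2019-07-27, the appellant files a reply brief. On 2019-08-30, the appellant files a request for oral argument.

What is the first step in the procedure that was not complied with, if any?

Step 3

Step 1: the window is 15–25 days after 2019-02-03 (when the determination is issued), so 2019-02-18 through 2019-02-28; done 2019-02-26 — within the window.
Step 2: the earliest permitted date is 19 days after 2019-02-26 (when the notice of appeal is served), i.e. 2019-03-17; done 2019-03-19, after the minimum wait.
Step 3: the earliest permitted date is 21 days after 2019-03-19 (when the filing fee is paid), i.e. 2019-04-09; acted on 2019-04-05, 4 days prematurely.
No need to go further; step 3 was not satisfied.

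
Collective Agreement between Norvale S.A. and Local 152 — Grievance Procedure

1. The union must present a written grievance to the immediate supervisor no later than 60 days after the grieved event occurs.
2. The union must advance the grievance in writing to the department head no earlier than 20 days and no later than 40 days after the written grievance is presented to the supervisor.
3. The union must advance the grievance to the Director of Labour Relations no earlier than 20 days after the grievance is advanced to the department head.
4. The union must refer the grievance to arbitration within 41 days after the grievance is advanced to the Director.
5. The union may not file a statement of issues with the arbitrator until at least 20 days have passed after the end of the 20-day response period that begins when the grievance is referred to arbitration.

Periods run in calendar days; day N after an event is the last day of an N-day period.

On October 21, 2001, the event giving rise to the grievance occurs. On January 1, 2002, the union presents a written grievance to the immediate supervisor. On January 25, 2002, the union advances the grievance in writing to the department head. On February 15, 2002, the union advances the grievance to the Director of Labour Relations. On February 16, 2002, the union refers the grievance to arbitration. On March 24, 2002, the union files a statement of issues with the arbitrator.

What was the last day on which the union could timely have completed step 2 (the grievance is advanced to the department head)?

February 10, 2002

Step 2 runs from January 1, 2002, when the written grievance is presented to the supervisor. The window is 20–40 days after January 1, 2002; it closes on February 10, 2002.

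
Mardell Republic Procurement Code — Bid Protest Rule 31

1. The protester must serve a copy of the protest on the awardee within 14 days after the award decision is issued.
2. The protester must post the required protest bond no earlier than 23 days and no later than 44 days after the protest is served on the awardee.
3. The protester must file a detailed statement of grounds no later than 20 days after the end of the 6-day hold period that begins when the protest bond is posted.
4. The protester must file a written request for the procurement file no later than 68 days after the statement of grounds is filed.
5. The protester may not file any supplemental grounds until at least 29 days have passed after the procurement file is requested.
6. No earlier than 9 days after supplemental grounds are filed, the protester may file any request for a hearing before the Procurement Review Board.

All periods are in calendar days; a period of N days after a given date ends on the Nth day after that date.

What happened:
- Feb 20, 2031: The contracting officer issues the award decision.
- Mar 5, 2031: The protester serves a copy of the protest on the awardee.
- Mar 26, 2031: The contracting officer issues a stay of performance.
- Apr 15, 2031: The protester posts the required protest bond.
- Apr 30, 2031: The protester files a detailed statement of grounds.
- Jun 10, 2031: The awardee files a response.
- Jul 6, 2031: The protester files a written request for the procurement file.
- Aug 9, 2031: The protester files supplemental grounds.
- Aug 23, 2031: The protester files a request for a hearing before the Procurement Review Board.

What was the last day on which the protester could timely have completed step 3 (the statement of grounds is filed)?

May 11, 2031

The protest bond is posted on Apr 15, 2031; the 6-day hold period therefore ends Apr 21, 2031, and step 3 runs from that date. 20 days after Apr 21, 2031 is May 11, 2031.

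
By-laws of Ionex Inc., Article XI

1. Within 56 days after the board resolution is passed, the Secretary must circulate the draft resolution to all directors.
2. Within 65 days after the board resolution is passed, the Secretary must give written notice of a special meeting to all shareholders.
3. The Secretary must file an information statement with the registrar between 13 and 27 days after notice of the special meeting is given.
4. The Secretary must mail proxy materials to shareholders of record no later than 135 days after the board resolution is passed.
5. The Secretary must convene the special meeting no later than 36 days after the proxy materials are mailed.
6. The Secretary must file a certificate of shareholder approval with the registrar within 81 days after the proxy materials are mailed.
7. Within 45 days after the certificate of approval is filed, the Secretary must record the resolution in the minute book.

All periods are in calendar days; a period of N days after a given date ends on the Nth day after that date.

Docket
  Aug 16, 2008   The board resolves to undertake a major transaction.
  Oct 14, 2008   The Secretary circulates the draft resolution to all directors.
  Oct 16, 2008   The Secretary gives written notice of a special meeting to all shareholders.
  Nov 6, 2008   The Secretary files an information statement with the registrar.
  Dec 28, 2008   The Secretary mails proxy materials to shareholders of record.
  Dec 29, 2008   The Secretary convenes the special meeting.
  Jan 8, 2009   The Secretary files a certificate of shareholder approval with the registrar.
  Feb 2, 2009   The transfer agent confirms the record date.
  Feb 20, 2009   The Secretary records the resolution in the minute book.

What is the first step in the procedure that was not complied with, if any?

Step 1

Step 1: 56 days after Aug 16, 2008 (when the board resolution is passed) is Oct 11, 2008; Oct 14, 2008 misses that deadline by 3 days.
The procedure was therefore not followed at step 1.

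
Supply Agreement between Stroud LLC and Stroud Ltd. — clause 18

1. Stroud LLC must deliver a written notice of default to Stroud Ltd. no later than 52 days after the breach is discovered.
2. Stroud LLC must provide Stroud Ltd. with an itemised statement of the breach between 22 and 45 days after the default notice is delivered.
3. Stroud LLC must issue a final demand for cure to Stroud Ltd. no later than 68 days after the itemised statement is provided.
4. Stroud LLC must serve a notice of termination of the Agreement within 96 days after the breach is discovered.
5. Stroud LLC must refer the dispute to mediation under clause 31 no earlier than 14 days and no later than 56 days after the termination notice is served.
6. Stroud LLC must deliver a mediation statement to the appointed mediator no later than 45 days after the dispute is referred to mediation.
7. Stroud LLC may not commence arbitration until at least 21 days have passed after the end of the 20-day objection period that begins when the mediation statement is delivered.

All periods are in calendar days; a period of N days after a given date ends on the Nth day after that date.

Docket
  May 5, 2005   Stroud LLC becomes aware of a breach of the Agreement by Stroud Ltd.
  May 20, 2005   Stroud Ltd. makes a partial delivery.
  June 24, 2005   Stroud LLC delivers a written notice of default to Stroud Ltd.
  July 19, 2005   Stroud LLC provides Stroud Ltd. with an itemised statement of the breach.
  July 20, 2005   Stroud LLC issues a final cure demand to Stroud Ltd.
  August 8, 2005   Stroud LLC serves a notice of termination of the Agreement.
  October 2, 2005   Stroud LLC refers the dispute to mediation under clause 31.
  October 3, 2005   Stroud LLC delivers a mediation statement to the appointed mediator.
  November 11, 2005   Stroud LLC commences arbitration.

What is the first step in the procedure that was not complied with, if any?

Step 7

(1) due by May 5, 2005 + 52 days = June 26, 2005; June 24, 2005 is within that limit.
(2) the permitted window runs from June 24, 2005 + 22 = July 16, 2005 to June 24, 2005 + 45 = August 8, 2005; done July 19, 2005, which is between those dates.
(3) due by July 19, 2005 + 68 days = September 25, 2005; July 20, 2005 is within that limit.
(4) due by May 5, 2005 + 96 days = August 9, 2005; August 8, 2005 is within that limit.
(5) the permitted window runs from August 8, 2005 + 14 = August 22, 2005 to August 8, 2005 + 56 = October 3, 2005; done October 2, 2005 — within the window.
(6) due by October 2, 2005 + 45 days = November 16, 2005; done October 3, 2005 — timely.
(7) permitted from October 23, 2005 + 21 days = November 13, 2005 onward; acted on November 11, 2005, 2 days prematurely.
The analysis stops there.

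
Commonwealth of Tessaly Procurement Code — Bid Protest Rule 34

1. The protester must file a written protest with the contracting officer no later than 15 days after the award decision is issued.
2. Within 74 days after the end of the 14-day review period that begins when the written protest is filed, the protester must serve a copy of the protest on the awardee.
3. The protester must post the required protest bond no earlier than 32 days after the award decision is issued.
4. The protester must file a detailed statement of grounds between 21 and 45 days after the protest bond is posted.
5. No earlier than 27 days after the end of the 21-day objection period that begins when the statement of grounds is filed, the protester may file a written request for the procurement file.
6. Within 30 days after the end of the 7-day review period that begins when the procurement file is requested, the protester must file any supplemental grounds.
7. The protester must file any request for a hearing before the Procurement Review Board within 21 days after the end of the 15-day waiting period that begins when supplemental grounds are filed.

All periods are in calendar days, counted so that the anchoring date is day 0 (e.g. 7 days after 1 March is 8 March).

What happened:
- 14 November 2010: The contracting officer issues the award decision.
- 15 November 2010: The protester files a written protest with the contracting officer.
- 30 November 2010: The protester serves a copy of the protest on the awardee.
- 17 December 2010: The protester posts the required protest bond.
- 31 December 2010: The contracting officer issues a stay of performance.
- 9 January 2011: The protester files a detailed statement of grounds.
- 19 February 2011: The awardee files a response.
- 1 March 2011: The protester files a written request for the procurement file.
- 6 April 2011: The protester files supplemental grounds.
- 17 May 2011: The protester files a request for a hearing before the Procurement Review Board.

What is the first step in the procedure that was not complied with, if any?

(1) due by 14 November 2010 + 15 days = 29 November 2010; 15 November 2010 is within that limit.
(2) due by 29 November 2010 + 74 days = 11 February 2011; completed 30 November 2010, before the deadline.
(3) permitted from 14 November 2010 + 32 days = 16 December 2010 onward; done 17 December 2010, after the minimum wait.
(4) the permitted window runs from 17 December 2010 + 21 = 7 January 2011 to 17 December 2010 + 45 = 31 January 2011; done 9 January 2011 — within the window.
(5) permitted from 30 January 2011 + 27 days = 26 February 2011 onward; 1 March 2011 is on or after that date.
(6) due by 8 March 2011 + 30 days = 7 April 2011; completed 6 April 2011, before the deadline.
(7) due by 21 April 2011 + 21 days = 12 May 2011; done 17 May 2011 — 5 days late.
Later steps need not be reached.

Step 7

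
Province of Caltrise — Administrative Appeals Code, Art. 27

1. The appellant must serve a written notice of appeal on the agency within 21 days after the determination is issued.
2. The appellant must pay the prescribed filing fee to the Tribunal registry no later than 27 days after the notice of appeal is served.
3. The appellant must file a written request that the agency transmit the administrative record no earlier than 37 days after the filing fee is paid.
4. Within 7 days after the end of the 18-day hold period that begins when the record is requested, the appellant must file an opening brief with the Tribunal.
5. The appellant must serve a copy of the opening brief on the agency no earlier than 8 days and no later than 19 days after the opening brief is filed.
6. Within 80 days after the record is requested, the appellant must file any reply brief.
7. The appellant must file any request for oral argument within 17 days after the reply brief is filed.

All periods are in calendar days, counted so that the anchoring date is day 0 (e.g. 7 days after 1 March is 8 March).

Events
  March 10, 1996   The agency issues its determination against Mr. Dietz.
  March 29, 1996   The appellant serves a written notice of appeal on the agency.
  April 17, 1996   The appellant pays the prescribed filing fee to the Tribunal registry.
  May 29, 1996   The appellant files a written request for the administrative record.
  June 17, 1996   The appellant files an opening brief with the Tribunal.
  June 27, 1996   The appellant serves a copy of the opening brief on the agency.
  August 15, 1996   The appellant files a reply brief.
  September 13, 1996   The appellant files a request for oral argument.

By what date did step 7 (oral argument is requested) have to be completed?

September 1, 1996

Step 7 runs from August 15, 1996, when the reply brief is filed. 17 days after August 15, 1996 is September 1, 1996.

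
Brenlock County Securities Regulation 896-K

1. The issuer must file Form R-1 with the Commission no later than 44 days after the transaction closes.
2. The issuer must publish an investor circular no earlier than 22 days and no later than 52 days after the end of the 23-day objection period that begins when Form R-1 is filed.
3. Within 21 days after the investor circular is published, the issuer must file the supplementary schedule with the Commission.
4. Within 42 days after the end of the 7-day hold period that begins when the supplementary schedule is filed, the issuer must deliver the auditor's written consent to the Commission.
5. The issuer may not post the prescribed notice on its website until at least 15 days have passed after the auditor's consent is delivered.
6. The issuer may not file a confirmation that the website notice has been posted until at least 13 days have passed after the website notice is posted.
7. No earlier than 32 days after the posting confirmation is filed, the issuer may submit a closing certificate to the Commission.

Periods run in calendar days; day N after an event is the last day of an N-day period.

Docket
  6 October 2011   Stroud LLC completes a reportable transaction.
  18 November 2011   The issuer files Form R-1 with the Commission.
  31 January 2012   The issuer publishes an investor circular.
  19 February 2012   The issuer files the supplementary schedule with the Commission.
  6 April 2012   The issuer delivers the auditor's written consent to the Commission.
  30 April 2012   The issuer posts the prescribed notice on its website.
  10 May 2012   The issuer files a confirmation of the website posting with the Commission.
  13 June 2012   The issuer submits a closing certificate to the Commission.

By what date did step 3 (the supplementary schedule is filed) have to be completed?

Step 3 runs from 31 January 2012, when the investor circular is published. 21 days after 31 January 2012 is 21 February 2012.

21 February 2012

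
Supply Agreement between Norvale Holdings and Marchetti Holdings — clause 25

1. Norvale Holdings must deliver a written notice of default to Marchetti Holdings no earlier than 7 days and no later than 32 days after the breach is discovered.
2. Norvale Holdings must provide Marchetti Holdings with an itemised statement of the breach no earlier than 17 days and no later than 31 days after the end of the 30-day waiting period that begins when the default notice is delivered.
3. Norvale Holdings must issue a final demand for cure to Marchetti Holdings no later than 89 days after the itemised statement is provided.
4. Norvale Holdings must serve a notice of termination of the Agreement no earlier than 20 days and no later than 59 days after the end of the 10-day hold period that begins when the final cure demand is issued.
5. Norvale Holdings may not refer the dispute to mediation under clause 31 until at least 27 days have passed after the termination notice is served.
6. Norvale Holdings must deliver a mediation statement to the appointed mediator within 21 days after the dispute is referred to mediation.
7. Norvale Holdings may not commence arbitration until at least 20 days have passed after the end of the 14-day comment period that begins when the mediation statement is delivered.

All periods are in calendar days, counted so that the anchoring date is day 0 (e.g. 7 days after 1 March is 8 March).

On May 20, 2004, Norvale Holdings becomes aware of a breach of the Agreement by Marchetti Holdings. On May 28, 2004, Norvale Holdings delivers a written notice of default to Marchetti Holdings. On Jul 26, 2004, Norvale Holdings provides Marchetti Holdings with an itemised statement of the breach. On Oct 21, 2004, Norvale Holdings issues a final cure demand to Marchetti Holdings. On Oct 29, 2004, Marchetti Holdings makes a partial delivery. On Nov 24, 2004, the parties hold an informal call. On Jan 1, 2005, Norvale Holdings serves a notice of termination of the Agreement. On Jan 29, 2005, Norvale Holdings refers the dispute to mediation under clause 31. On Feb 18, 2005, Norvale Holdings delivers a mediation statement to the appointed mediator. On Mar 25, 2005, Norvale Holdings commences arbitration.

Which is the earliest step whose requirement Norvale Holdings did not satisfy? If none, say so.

Step 4

Step 1: the window is 7–32 days after May 20, 2004 (when the breach is discovered), so May 27, 2004 through Jun 21, 2004; May 28, 2004 falls inside that range.
Step 2: the window is 17–31 days after Jun 27, 2004 (end of the 30-day waiting period, which began when the default notice is delivered on May 28, 2004), so Jul 14, 2004 through Jul 28, 2004; Jul 26, 2004 falls inside that range.
Step 3: 89 days after Jul 26, 2004 (when the itemised statement is provided) is Oct 23, 2004; Oct 21, 2004 is within that limit.
Step 4: the window is 20–59 days after Oct 31, 2004 (end of the 10-day hold period, which began when the final cure demand is issued on Oct 21, 2004), so Nov 20, 2004 through Dec 29, 2004; Jan 1, 2005 is 3 days past the end of the window.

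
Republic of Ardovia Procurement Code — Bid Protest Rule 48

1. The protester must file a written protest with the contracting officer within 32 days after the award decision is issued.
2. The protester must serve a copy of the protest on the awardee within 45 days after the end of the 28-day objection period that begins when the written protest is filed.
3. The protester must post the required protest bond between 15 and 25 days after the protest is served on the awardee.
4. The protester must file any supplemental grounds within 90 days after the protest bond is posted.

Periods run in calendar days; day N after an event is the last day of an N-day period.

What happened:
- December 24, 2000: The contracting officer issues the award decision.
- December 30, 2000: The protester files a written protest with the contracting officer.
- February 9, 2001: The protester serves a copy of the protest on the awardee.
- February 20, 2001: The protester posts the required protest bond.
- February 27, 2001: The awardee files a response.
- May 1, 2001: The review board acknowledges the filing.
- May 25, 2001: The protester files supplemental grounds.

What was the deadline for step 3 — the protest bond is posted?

March 6, 2001

Step 3 runs from February 9, 2001, when the protest is served on the awardee. The window is 15–25 days after February 9, 2001; it closes on March 6, 2001.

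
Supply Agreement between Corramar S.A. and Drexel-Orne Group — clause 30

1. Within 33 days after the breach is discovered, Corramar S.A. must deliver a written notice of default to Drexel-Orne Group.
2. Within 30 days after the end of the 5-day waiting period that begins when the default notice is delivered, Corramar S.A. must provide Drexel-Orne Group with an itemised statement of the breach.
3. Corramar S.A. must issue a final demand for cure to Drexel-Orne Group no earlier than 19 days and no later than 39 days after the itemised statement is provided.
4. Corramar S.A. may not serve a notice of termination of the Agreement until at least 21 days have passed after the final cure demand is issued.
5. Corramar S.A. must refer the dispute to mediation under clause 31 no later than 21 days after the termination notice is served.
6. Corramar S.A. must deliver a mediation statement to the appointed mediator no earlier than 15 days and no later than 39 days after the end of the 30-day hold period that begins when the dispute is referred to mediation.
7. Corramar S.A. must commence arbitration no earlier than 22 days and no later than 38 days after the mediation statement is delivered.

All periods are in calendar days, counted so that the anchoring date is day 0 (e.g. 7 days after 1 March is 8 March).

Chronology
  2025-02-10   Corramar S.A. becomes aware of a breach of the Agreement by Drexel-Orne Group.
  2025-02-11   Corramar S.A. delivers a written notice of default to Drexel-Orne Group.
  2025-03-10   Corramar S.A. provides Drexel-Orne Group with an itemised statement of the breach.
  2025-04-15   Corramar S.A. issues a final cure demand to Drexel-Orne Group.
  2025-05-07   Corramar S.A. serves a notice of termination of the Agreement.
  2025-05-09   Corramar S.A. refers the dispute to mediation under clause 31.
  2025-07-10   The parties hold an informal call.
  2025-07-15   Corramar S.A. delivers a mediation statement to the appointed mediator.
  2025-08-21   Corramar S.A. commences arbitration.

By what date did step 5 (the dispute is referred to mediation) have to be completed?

Step 5 runs from 2025-05-07, when the termination notice is served. 21 days after 2025-05-07 is 2025-05-28.

2025-05-28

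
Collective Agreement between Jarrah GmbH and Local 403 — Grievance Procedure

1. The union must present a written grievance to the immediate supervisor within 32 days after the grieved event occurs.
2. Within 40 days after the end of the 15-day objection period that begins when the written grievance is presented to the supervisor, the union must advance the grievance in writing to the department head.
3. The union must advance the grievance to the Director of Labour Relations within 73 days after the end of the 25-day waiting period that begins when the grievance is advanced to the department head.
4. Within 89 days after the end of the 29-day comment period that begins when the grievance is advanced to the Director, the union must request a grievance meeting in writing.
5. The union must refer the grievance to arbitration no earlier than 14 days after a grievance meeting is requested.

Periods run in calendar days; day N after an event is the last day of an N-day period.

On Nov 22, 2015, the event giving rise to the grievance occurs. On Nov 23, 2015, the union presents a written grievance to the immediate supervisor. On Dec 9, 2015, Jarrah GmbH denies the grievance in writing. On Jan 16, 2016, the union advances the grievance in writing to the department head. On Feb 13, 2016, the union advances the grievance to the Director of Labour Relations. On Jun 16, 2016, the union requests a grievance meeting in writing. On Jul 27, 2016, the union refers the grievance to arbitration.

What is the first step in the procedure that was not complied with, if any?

(1) due by Nov 22, 2015 + 32 days = Dec 24, 2015; done Nov 23, 2015 — timely.
(2) due by Dec 8, 2015 + 40 days = Jan 17, 2016; done Jan 16, 2016 — timely.
(3) due by Feb 10, 2016 + 73 days = Apr 23, 2016; completed Feb 13, 2016, before the deadline.
(4) due by Mar 13, 2016 + 89 days = Jun 10, 2016; done Jun 16, 2016 — 6 days late.

Step 4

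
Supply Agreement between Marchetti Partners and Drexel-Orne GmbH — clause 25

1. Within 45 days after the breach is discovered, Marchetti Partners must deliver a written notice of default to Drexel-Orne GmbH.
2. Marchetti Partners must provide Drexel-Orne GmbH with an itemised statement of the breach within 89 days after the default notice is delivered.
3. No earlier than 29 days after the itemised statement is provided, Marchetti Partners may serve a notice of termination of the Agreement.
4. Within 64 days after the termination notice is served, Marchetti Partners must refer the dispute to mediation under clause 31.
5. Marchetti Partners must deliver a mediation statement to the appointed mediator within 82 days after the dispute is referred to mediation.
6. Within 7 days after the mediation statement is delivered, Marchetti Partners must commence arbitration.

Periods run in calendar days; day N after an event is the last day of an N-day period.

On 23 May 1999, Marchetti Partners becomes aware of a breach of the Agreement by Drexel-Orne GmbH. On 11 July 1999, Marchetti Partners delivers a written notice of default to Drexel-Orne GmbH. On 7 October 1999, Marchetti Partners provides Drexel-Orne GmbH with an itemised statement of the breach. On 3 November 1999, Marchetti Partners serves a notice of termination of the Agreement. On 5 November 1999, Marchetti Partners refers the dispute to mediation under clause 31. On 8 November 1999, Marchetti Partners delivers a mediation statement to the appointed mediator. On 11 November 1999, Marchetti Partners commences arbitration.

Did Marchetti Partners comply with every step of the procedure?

Step 1 — counting 45 days from 23 May 1999 (when the breach is discovered) gives a deadline of 7 July 1999; 11 July 1999 misses that deadline by 4 days.

No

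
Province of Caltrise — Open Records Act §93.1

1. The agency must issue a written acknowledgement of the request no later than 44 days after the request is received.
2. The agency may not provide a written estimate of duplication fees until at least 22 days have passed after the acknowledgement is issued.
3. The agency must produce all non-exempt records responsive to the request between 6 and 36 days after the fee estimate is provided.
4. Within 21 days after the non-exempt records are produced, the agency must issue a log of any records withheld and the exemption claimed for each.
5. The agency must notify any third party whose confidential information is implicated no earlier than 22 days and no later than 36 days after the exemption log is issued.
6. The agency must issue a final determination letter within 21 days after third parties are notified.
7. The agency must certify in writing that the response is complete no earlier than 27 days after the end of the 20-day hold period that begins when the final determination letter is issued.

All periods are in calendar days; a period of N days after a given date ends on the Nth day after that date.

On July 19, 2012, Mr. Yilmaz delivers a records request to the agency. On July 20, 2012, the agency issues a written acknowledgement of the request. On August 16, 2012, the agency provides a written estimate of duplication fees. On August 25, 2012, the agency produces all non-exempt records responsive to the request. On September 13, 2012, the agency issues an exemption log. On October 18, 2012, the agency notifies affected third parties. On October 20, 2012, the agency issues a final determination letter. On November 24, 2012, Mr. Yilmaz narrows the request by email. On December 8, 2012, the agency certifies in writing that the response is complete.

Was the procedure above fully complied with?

Yes

Step 1: 44 days after July 19, 2012 (when the request is received) is September 1, 2012; done July 20, 2012 — timely.
Step 2: the earliest permitted date is 22 days after July 20, 2012 (when the acknowledgement is issued), i.e. August 11, 2012; done August 16, 2012 — permitted.
Step 3: the window is 6–36 days after August 16, 2012 (when the fee estimate is provided), so August 22, 2012 through September 21, 2012; August 25, 2012 falls inside that range.
Step 4: 21 days after August 25, 2012 (when the non-exempt records are produced) is September 15, 2012; completed September 13, 2012, before the deadline.
Step 5: the window is 22–36 days after September 13, 2012 (when the exemption log is issued), so October 5, 2012 through October 19, 2012; done October 18, 2012 — within the window.
Step 6: 21 days after October 18, 2012 (when third parties are notified) is November 8, 2012; completed October 20, 2012, before the deadline.
Step 7: the earliest permitted date is 27 days after November 9, 2012 (end of the 20-day hold period, which began when the final determination letter is issued on October 20, 2012), i.e. December 6, 2012; December 8, 2012 is on or after that date.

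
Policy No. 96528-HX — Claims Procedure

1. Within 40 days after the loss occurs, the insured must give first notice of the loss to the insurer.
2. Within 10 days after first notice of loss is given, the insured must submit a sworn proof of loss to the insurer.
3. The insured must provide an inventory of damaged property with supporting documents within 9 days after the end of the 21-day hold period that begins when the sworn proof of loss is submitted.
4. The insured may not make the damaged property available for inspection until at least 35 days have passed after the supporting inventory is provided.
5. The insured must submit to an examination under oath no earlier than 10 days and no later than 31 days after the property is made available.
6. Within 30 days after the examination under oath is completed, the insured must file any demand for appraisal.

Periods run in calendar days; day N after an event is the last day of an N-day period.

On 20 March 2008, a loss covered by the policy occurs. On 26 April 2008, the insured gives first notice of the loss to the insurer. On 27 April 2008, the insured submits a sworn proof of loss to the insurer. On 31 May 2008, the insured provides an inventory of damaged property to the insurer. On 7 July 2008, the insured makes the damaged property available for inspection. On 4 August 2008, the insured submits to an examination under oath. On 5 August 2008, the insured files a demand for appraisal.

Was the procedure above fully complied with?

No

Step 1: 40 days after 20 March 2008 (when the loss occurs) is 29 April 2008; 26 April 2008 is within that limit.
Step 2: 10 days after 26 April 2008 (when first notice of loss is given) is 6 May 2008; completed 27 April 2008, before the deadline.
Step 3: 9 days after 18 May 2008 (end of the 21-day hold period, which began when the sworn proof of loss is submitted on 27 April 2008) is 27 May 2008; done 31 May 2008 — 4 days late.
No need to go further; step 3 was not satisfied.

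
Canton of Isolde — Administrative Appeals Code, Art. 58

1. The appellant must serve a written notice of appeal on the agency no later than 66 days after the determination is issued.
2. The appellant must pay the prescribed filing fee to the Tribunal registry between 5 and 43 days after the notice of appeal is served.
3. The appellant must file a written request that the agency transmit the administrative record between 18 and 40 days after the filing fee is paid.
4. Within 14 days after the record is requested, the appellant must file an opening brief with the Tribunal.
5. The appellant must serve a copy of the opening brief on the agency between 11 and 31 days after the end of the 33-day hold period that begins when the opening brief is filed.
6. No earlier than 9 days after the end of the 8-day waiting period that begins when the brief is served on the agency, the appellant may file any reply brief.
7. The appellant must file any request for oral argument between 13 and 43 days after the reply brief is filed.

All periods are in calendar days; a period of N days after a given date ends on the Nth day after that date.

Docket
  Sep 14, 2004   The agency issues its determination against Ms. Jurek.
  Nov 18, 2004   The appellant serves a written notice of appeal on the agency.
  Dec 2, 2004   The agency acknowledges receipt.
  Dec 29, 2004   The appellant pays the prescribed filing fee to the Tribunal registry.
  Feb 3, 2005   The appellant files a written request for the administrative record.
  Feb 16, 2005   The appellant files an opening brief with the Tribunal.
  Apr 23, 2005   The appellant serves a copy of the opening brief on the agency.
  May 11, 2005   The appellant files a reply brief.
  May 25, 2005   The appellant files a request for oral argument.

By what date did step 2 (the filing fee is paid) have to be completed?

Dec 31, 2004

Step 2 runs from Nov 18, 2004, when the notice of appeal is served. The window is 5–43 days after Nov 18, 2004; it closes on Dec 31, 2004.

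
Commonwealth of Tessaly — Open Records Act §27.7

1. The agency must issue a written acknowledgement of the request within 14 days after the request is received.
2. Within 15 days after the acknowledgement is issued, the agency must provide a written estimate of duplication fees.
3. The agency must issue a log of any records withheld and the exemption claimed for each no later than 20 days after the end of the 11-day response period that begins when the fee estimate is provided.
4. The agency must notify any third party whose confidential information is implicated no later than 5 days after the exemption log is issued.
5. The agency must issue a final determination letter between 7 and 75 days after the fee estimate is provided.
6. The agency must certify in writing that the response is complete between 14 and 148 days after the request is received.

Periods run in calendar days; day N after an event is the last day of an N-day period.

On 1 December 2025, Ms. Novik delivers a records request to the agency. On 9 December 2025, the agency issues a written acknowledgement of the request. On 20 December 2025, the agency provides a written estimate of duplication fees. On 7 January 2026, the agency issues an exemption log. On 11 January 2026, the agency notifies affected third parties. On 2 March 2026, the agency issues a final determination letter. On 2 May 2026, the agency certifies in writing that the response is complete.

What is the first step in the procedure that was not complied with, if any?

(1) due by 1 December 2025 + 14 days = 15 December 2025; 9 December 2025 is within that limit.
(2) due by 9 December 2025 + 15 days = 24 December 2025; done 20 December 2025 — timely.
(3) due by 31 December 2025 + 20 days = 20 January 2026; done 7 January 2026 — timely.
(4) due by 7 January 2026 + 5 days = 12 January 2026; 11 January 2026 is within that limit.
(5) the permitted window runs from 20 December 2025 + 7 = 27 December 2025 to 20 December 2025 + 75 = 5 March 2026; 2 March 2026 falls inside that range.
(6) the permitted window runs from 1 December 2025 + 14 = 15 December 2025 to 1 December 2025 + 148 = 28 April 2026; 2 May 2026 is 4 days past the end of the window.
The procedure was therefore not followed at step 6.

Step 6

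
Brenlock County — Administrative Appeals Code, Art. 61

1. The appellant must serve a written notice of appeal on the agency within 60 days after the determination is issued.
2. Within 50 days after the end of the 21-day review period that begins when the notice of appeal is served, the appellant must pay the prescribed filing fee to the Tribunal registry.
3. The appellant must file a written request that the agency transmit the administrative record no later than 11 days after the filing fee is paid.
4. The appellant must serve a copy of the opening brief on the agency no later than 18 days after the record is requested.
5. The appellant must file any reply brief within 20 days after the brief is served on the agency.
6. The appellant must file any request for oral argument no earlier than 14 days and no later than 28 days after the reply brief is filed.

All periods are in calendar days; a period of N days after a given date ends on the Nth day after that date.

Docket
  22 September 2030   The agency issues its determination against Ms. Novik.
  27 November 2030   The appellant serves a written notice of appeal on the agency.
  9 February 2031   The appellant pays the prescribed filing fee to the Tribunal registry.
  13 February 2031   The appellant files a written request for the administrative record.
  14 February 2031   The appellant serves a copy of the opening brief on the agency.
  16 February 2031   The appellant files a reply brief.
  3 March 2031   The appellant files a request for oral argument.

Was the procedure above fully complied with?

No

Step 1 — counting 60 days from 22 September 2030 (when the determination is issued) gives a deadline of 21 November 2030; done 27 November 2030 — 6 days late.
That is the first point of non-compliance.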